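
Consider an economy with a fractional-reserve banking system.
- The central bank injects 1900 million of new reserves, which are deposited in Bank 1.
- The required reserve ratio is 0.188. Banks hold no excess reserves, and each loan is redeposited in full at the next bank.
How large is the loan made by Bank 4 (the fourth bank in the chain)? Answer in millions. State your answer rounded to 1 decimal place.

Each bank lends a fraction (1 − rr) = 0.8120 of the deposit it receives, so Bank 4 receives 1900·0.8120^3 and lends 1900·0.8120^4 ≈ 825.9956 million.

826.0 million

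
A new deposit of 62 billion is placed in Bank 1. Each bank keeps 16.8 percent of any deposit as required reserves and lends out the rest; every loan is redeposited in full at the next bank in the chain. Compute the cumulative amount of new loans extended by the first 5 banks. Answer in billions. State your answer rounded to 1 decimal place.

184.6 billion

Bank i lends (1 − rr)^i of the original deposit: Bank 1 lends 62·0.8320 = 51.5840, Bank 2 lends 62·0.8320² ≈ 42.9179, and so on.
Summing a geometric series: total = 62·[0.8320·(1 − 0.8320^5) / (1 − 0.8320)] ≈ 184.6361 billion.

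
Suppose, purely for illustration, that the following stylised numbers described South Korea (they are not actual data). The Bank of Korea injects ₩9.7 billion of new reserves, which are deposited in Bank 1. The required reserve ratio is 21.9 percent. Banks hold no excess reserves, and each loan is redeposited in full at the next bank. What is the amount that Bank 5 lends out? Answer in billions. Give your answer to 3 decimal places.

Each bank lends a fraction (1 − rr) = 0.7810 of the deposit it receives, so Bank 5 receives 9.7·0.7810^4 and lends 9.7·0.7810^5 ≈ 2.8186 billion.

₩2.819 billion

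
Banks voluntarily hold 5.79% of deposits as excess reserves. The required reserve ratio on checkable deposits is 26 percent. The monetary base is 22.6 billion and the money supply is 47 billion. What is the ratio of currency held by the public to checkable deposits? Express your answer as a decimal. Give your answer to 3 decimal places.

Using m = M/MB = 47/22.6 ≈ 2.079646. From m = (1 + c)/(c + rr + e), rearranging gives 1 + c = m·(c + rr + e), so c·(1 − m) = m·(rr + e) − 1.
Hence c = [m·(rr + e) − 1]/(1 − m) = [2.079646 × (0.26 + 0.0579) − 1] / (1 − 2.079646) ≈ 0.313881.

0.314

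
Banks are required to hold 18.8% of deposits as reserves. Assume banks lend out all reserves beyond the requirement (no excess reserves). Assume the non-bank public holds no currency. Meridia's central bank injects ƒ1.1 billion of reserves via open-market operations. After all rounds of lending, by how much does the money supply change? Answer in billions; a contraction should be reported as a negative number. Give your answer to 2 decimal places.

ƒ5.85 billion

The simple money multiplier is m = 1/rr = 1/0.188 ≈ 5.3191.
An open-market purchase increases the monetary base by 1.1 billion, so ΔM = m × ΔMB = 5.3191 × 1.1 ≈ 5.851 billion.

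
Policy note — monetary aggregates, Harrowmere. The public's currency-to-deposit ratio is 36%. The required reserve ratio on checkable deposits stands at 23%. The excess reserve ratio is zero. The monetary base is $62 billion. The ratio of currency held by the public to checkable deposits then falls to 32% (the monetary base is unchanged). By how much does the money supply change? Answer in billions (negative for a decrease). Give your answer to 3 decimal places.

$5.885 billion

Initially m₁ = (1 + 0.36) / (0.23 + 0.36) ≈ 2.305085, so M₁ = 2.305085 × 62 ≈ 142.9153 billion.
After the change m₂ = (1 + 0.32) / (0.23 + 0.32) = 2.4, so M₂ = 2.4 × 62 = 148.8 billion.
ΔM = M₂ − M₁ = 148.8 − 142.9153 = 5.8847 billion.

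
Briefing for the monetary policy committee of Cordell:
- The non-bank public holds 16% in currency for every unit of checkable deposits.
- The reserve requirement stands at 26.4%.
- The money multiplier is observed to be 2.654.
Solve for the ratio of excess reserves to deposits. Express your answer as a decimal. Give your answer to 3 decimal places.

0.013

Using m = 2.654. Since m = (1 + c)/(c + rr + e), the denominator satisfies c + rr + e = (1 + c)/m = (1 + 0.16) / 2.654 ≈ 0.437076.
With c = 0.16 and rr = 0.264, the ratio of excess reserves to deposits is 0.437076 − 0.16 − 0.264 = 0.013076.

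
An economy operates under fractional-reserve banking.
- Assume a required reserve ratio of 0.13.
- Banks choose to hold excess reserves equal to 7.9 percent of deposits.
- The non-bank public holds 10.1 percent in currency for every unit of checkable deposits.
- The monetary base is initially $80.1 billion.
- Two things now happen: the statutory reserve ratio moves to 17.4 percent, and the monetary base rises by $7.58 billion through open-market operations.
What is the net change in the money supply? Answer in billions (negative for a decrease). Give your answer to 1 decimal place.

Before: m₁ = (1 + 0.101) / (0.13 + 0.079 + 0.101) ≈ 3.5516, MB₁ = 80.1, so M₁ = 3.5516 × 80.1 ≈ 284.4832 billion.
After: m₂ = (1 + 0.101) / (0.174 + 0.079 + 0.101) ≈ 3.1102, MB₂ = 80.1 + 7.58 = 87.68, so M₂ = 3.1102 × 87.68 ≈ 272.7023 billion.
ΔM = M₂ − M₁ = 272.7023 − 284.4832 = -11.7809 billion.

-11.8 billion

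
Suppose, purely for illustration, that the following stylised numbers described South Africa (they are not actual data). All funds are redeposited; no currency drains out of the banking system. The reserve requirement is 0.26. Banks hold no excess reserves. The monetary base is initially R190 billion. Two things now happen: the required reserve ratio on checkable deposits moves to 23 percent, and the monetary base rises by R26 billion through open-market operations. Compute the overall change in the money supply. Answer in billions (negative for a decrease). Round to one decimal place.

R208.4 billion

Before: m₁ = 1 / (0.26) ≈ 3.84615, MB₁ = 190, so M₁ = 3.84615 × 190 = 730.7685 billion.
After: m₂ = 1 / (0.23) ≈ 4.34783, MB₂ = 190 + 26 = 216, so M₂ = 4.34783 × 216 ≈ 939.1313 billion.
ΔM = M₂ − M₁ = 939.1313 − 730.7685 = 208.3628 billion.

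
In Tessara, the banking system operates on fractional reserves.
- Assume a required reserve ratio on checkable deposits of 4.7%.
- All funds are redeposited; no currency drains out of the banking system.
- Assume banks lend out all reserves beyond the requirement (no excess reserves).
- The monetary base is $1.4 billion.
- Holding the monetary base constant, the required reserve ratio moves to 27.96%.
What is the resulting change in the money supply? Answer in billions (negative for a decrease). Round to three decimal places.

Initially m₁ = 1 / (0.047) ≈ 21.27660, so M₁ = 21.27660 × 1.4 ≈ 29.7872 billion.
After the change m₂ = 1 / (0.2796) ≈ 3.57654, so M₂ = 3.57654 × 1.4 ≈ 5.0072 billion.
ΔM = M₂ − M₁ = 5.0072 − 29.7872 = -24.78 billion.

-24.780 billion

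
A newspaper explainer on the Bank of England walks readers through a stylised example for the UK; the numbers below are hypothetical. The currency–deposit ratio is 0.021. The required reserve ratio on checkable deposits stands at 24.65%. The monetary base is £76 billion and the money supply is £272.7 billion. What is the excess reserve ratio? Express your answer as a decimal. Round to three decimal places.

0.017

Using m = M/MB = 272.7/76 ≈ 3.588158. Since m = (1 + c)/(c + rr + e), the denominator satisfies c + rr + e = (1 + c)/m = (1 + 0.021) / 3.588158 ≈ 0.284547.
With c = 0.021 and rr = 0.2465, the excess reserve ratio is 0.284547 − 0.021 − 0.2465 = 0.017047.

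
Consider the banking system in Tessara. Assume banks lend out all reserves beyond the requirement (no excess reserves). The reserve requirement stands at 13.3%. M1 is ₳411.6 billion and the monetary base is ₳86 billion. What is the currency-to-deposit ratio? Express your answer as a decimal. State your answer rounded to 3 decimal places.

Using m = M/MB = 411.6/86 ≈ 4.786047. From m = (1 + c)/(c + rr + e), rearranging gives 1 + c = m·(c + rr + e), so c·(1 − m) = m·(rr + e) − 1.
Hence c = [m·(rr + e) − 1]/(1 − m) = [4.786047 × (0.133 + 0) − 1] / (1 − 4.786047) ≈ 0.095999.

0.096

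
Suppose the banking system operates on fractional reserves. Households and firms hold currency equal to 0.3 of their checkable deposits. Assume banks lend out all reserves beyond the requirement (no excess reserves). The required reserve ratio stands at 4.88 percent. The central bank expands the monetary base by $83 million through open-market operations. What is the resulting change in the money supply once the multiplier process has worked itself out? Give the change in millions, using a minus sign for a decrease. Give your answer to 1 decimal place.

The money multiplier is m = (1 + c) / (rr + c) = (1 + 0.3) / (0.0488 + 0.3) ≈ 3.7271.
The purchase adds 83 million of base, so ΔM = m × ΔMB = 3.7271 × (+83) = 309.3493 million.

$309.3 million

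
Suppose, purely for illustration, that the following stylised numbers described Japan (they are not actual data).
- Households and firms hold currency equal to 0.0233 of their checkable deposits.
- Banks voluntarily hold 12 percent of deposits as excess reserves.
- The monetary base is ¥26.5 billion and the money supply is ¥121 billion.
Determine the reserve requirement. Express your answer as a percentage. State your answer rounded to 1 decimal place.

Using m = M/MB = 121/26.5 ≈ 4.566038. Since m = (1 + c)/(c + rr + e), the denominator satisfies c + rr + e = (1 + c)/m = (1 + 0.0233) / 4.566038 ≈ 0.224111.
With c = 0.0233 and e = 0.12, the reserve requirement is 0.224111 − 0.0233 − 0.12 = 0.080811.

8.1%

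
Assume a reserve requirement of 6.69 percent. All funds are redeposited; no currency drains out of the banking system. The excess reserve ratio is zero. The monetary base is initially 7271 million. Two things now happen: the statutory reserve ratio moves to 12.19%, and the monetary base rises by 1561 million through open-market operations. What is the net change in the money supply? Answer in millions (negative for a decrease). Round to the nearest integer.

Before: m₁ = 1 / (0.0669) ≈ 14.94768, MB₁ = 7271, so M₁ = 14.94768 × 7271 ≈ 108684.5813 million.
After: m₂ = 1 / (0.1219) ≈ 8.20345, MB₂ = 7271 + 1561 = 8832, so M₂ = 8.20345 × 8832 = 72452.8704 million.
ΔM = M₂ − M₁ = 72452.8704 − 108684.5813 = -36231.7109 million.

-36232 million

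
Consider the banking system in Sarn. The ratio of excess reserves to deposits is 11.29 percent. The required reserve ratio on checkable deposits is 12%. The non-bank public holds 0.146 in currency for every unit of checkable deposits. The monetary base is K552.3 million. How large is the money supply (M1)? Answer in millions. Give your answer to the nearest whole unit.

The money multiplier is m = (1 + c) / (rr + e + c) = (1 + 0.146) / (0.12 + 0.1129 + 0.146) ≈ 3.0245.
So M = m × MB = 3.0245 × 552.3 ≈ 1670.4314 million.

K1670 million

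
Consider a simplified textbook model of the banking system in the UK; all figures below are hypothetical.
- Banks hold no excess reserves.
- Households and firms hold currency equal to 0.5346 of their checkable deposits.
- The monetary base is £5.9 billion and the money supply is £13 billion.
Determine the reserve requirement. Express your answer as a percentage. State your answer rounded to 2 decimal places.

16.19%

Using m = M/MB = 13/5.9 ≈ 2.203390. Since m = (1 + c)/(c + rr + e), the denominator satisfies c + rr + e = (1 + c)/m = (1 + 0.5346) / 2.203390 ≈ 0.696472.
With c = 0.5346 and e = 0, the reserve requirement is 0.696472 − 0.5346 − 0 = 0.161872.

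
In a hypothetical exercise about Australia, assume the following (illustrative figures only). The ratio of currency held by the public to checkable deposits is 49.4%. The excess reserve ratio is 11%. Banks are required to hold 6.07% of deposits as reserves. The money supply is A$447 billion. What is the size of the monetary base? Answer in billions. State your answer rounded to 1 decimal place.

The money multiplier is m = (1 + c) / (rr + e + c) = (1 + 0.494) / (0.0607 + 0.11 + 0.494) ≈ 2.24763.
MB = M / m = 447 / 2.24763 ≈ 198.8761 billion.

A$198.9 billion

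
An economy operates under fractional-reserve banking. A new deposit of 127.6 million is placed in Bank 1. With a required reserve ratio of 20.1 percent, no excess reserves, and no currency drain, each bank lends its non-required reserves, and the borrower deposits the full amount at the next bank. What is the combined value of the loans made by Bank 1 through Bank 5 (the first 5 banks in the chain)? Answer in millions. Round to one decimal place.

342.1 million

Bank i lends (1 − rr)^i of the original deposit: Bank 1 lends 127.6·0.7990 = 101.9524, Bank 2 lends 127.6·0.7990² ≈ 81.4600, and so on.
Summing a geometric series: total = 127.6·[0.7990·(1 − 0.7990^5) / (1 − 0.7990)] ≈ 342.0543 million.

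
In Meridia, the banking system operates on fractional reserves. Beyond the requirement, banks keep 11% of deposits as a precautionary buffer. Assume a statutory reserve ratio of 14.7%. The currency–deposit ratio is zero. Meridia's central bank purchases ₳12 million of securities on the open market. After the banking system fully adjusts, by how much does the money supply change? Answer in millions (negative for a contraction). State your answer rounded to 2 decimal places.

The money multiplier is m = 1 / (rr + e) = 1 / (0.147 + 0.11) ≈ 3.89105.
The purchase adds 12 million of base, so ΔM = m × ΔMB = 3.89105 × (+12) = 46.6926 million.

₳46.69 million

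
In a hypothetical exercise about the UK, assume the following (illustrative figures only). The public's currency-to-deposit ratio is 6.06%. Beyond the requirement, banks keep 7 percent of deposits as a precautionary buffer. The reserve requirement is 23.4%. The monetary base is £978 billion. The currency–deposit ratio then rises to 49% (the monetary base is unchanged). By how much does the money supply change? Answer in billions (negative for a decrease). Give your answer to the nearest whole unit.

-1010 billion

Initially m₁ = (1 + 0.0606) / (0.234 + 0.07 + 0.0606) ≈ 2.9089, so M₁ = 2.9089 × 978 = 2844.9042 billion.
After the change m₂ = (1 + 0.49) / (0.234 + 0.07 + 0.49) ≈ 1.8766, so M₂ = 1.8766 × 978 = 1835.3148 billion.
ΔM = M₂ − M₁ = 1835.3148 − 2844.9042 = -1009.5894 billion.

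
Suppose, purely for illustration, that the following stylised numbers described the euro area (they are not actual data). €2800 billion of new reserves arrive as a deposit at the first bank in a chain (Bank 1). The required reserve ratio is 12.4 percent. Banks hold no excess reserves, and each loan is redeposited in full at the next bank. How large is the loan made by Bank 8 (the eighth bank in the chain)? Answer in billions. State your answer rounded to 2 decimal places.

Each bank lends a fraction (1 − rr) = 0.8760 of the deposit it receives, so Bank 8 receives 2800·0.8760^7 and lends 2800·0.8760^8 ≈ 970.9366 billion.

€970.94 billion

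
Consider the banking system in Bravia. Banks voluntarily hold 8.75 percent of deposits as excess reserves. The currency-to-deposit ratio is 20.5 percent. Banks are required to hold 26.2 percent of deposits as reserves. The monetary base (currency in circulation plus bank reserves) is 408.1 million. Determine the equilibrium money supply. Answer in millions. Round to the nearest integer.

The money multiplier is m = (1 + c) / (rr + e + c) = (1 + 0.205) / (0.262 + 0.0875 + 0.205) ≈ 2.1731.
So M = m × MB = 2.1731 × 408.1 ≈ 886.8421 million.

887 million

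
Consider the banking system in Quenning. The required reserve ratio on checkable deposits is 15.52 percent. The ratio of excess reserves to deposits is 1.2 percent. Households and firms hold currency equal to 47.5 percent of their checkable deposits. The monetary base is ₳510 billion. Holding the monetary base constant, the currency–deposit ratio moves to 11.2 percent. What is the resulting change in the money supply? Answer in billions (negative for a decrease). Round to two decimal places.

₳859.87 billion

Initially m₁ = (1 + 0.475) / (0.1552 + 0.012 + 0.475) ≈ 2.296792, so M₁ = 2.296792 × 510 ≈ 1171.3639 billion.
After the change m₂ = (1 + 0.112) / (0.1552 + 0.012 + 0.112) ≈ 3.982808, so M₂ = 3.982808 × 510 ≈ 2031.2321 billion.
ΔM = M₂ − M₁ = 2031.2321 − 1171.3639 = 859.8682 billion.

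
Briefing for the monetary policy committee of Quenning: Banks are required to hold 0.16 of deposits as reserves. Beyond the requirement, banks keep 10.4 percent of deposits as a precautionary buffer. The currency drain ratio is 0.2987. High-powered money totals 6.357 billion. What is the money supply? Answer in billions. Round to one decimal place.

14.7 billion

The money multiplier is m = (1 + c) / (rr + e + c) = (1 + 0.2987) / (0.16 + 0.104 + 0.2987) ≈ 2.3080.
So M = m × MB = 2.3080 × 6.357 ≈ 14.672 billion.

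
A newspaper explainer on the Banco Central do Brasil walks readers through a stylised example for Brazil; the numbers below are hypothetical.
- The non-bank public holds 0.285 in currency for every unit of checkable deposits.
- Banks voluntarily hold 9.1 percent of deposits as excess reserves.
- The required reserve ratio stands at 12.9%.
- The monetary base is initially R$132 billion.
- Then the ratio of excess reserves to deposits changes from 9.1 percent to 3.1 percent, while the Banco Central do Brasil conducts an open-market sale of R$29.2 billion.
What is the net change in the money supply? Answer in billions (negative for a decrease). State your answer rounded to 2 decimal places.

Before: m₁ = (1 + 0.285) / (0.129 + 0.091 + 0.285) ≈ 2.544554, MB₁ = 132, so M₁ = 2.544554 × 132 ≈ 335.8811 billion.
After: m₂ = (1 + 0.285) / (0.129 + 0.031 + 0.285) ≈ 2.887640, MB₂ = 132 − 29.2 = 102.8, so M₂ = 2.887640 × 102.8 ≈ 296.8494 billion.
ΔM = M₂ − M₁ = 296.8494 − 335.8811 = -39.0317 billion.

-39.03 billion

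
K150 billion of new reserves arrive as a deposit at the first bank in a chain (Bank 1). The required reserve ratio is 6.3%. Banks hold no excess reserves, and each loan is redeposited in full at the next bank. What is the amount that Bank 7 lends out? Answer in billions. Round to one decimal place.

Each bank lends a fraction (1 − rr) = 0.9370 of the deposit it receives, so Bank 7 receives 150·0.9370^6 and lends 150·0.9370^7 ≈ 95.1192 billion.

K95.1 billion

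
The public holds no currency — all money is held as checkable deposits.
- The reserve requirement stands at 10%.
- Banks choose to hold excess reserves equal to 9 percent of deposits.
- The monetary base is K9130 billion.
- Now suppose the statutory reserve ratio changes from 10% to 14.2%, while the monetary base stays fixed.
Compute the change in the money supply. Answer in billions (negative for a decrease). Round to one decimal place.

-8699.2 billion

Initially m₁ = 1 / (0.1 + 0.09) ≈ 5.263158, so M₁ = 5.263158 × 9130 ≈ 48052.6325 billion.
After the change m₂ = 1 / (0.142 + 0.09) ≈ 4.310345, so M₂ = 4.310345 × 9130 ≈ 39353.4498 billion.
ΔM = M₂ − M₁ = 39353.4498 − 48052.6325 = -8699.1827 billion.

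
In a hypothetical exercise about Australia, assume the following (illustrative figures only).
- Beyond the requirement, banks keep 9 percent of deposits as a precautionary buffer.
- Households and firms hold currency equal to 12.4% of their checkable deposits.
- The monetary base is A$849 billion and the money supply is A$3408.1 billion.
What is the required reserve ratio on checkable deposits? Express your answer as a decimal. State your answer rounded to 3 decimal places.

Using m = M/MB = 3408.1/849 ≈ 4.014252. Since m = (1 + c)/(c + rr + e), the denominator satisfies c + rr + e = (1 + c)/m = (1 + 0.124) / 4.014252 ≈ 0.280002.
With c = 0.124 and e = 0.09, the required reserve ratio on checkable deposits is 0.280002 − 0.124 − 0.09 = 0.066002.

0.066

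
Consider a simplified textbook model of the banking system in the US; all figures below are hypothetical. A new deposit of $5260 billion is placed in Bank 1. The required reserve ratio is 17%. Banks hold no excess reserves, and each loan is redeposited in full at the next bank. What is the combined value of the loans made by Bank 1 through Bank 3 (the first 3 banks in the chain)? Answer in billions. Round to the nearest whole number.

$10997 billion

Bank i lends (1 − rr)^i of the original deposit: Bank 1 lends 5260·0.8300 = 4365.8000, Bank 2 lends 5260·0.8300² = 3623.6140, and so on.
Summing a geometric series: total = 5260·[0.8300·(1 − 0.8300^3) / (1 − 0.8300)] ≈ 10997.0136 billion.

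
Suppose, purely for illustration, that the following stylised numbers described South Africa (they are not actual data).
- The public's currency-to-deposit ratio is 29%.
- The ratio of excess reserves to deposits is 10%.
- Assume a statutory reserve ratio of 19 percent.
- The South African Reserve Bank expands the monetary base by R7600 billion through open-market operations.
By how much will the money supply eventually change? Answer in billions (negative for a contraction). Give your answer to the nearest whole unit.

The money multiplier is m = (1 + c) / (rr + e + c) = (1 + 0.29) / (0.19 + 0.1 + 0.29) ≈ 2.22414.
The purchase adds 7600 billion of base, so ΔM = m × ΔMB = 2.22414 × (+7600) = 16903.464 billion.

R16903 billion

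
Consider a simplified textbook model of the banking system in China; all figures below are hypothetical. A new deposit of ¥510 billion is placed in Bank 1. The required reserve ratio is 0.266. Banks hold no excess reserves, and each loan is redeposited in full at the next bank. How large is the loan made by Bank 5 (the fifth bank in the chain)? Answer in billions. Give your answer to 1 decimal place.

Each bank lends a fraction (1 − rr) = 0.7340 of the deposit it receives, so Bank 5 receives 510·0.7340^4 and lends 510·0.7340^5 ≈ 108.6552 billion.

¥108.7 billion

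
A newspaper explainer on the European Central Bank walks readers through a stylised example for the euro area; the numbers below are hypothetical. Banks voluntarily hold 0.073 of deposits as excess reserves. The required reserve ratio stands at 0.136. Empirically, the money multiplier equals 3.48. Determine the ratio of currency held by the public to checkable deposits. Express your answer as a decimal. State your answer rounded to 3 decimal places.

Using m = 3.48. From m = (1 + c)/(c + rr + e), rearranging gives 1 + c = m·(c + rr + e), so c·(1 − m) = m·(rr + e) − 1.
Hence c = [m·(rr + e) − 1]/(1 − m) = [3.48 × (0.136 + 0.073) − 1] / (1 − 3.48) ≈ 0.109952.

0.110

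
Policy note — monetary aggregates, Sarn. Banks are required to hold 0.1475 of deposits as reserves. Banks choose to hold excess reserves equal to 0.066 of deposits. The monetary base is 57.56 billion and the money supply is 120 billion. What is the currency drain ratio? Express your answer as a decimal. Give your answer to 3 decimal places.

0.512

Using m = M/MB = 120/57.56 ≈ 2.084781. From m = (1 + c)/(c + rr + e), rearranging gives 1 + c = m·(c + rr + e), so c·(1 − m) = m·(rr + e) − 1.
Hence c = [m·(rr + e) − 1]/(1 − m) = [2.084781 × (0.1475 + 0.066) − 1] / (1 − 2.084781) ≈ 0.511531.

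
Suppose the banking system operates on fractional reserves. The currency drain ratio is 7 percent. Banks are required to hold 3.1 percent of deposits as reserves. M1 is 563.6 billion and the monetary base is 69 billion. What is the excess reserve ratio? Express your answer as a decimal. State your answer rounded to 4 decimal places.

0.0300

Using m = M/MB = 563.6/69 ≈ 8.168116. Since m = (1 + c)/(c + rr + e), the denominator satisfies c + rr + e = (1 + c)/m = (1 + 0.07) / 8.168116 ≈ 0.130997.
With c = 0.07 and rr = 0.031, the excess reserve ratio is 0.130997 − 0.07 − 0.031 = 0.029997.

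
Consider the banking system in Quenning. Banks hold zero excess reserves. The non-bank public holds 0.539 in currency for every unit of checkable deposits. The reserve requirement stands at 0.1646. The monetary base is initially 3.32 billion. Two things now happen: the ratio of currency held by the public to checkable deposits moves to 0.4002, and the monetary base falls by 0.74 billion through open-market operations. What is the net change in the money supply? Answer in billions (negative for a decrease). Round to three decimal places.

-0.866 billion

Before: m₁ = (1 + 0.539) / (0.1646 + 0.539) ≈ 2.18732, MB₁ = 3.32, so M₁ = 2.18732 × 3.32 ≈ 7.2619 billion.
After: m₂ = (1 + 0.4002) / (0.1646 + 0.4002) ≈ 2.47911, MB₂ = 3.32 − 0.74 = 2.58, so M₂ = 2.47911 × 2.58 ≈ 6.3961 billion.
ΔM = M₂ − M₁ = 6.3961 − 7.2619 = -0.8658 billion.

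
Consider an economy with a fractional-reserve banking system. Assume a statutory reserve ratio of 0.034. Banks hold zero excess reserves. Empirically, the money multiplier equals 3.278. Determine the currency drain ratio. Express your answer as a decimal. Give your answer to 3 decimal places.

Using m = 3.278. From m = (1 + c)/(c + rr + e), rearranging gives 1 + c = m·(c + rr + e), so c·(1 − m) = m·(rr + e) − 1.
Hence c = [m·(rr + e) − 1]/(1 − m) = [3.278 × (0.034 + 0) − 1] / (1 − 3.278) ≈ 0.390056.

0.390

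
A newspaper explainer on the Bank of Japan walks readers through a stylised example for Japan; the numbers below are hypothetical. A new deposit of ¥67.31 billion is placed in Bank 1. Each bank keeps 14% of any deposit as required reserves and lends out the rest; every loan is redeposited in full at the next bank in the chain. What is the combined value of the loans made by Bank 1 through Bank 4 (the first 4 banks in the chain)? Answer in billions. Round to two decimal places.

Bank i lends (1 − rr)^i of the original deposit: Bank 1 lends 67.31·0.8600 = 57.8866, Bank 2 lends 67.31·0.8600² ≈ 49.7825, and so on.
Summing a geometric series: total = 67.31·[0.8600·(1 − 0.8600^4) / (1 − 0.8600)] ≈ 187.3011 billion.

¥187.30 billion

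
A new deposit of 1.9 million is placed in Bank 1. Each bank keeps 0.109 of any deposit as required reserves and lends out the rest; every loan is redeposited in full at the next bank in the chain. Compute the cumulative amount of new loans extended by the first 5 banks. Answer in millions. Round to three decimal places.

Bank i lends (1 − rr)^i of the original deposit: Bank 1 lends 1.9·0.8910 = 1.6929, Bank 2 lends 1.9·0.8910² ≈ 1.5084, and so on.
Summing a geometric series: total = 1.9·[0.8910·(1 − 0.8910^5) / (1 − 0.8910)] ≈ 6.8096 million.

6.810 million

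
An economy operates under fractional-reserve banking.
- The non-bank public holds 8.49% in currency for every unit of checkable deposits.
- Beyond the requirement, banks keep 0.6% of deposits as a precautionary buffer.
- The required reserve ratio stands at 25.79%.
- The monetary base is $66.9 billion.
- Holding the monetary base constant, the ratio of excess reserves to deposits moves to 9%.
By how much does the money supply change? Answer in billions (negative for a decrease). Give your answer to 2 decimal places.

-40.39 billion

Initially m₁ = (1 + 0.0849) / (0.2579 + 0.006 + 0.0849) ≈ 3.11038, so M₁ = 3.11038 × 66.9 ≈ 208.0844 billion.
After the change m₂ = (1 + 0.0849) / (0.2579 + 0.09 + 0.0849) ≈ 2.50670, so M₂ = 2.50670 × 66.9 ≈ 167.6982 billion.
ΔM = M₂ − M₁ = 167.6982 − 208.0844 = -40.3862 billion.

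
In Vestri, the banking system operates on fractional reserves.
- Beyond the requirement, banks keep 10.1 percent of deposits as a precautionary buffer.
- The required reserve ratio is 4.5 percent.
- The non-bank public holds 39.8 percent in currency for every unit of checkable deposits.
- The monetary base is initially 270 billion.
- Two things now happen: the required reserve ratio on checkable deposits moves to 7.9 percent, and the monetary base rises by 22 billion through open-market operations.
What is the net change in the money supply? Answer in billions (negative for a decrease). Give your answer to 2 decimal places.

12.40 billion

Before: m₁ = (1 + 0.398) / (0.045 + 0.101 + 0.398) ≈ 2.569853, MB₁ = 270, so M₁ = 2.569853 × 270 ≈ 693.8603 billion.
After: m₂ = (1 + 0.398) / (0.079 + 0.101 + 0.398) ≈ 2.418685, MB₂ = 270 + 22 = 292, so M₂ = 2.418685 × 292 ≈ 706.256 billion.
ΔM = M₂ − M₁ = 706.256 − 693.8603 = 12.3957 billion.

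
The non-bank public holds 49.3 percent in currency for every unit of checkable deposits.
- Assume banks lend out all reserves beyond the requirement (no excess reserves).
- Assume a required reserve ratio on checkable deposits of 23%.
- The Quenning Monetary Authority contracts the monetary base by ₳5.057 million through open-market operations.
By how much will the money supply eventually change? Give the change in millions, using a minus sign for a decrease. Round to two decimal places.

-10.44 million

The money multiplier is m = (1 + c) / (rr + c) = (1 + 0.493) / (0.23 + 0.493) ≈ 2.0650.
The sale removes 5.057 million of base, so ΔM = m × ΔMB = 2.0650 × (−5.057) ≈ -10.4427 million.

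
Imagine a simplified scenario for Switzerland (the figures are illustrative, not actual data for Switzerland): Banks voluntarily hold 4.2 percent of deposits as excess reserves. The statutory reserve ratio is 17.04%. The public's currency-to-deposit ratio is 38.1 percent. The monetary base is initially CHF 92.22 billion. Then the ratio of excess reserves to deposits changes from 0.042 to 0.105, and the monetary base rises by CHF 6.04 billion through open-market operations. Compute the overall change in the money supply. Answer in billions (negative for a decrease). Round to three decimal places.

-7.891 billion

Before: m₁ = (1 + 0.381) / (0.1704 + 0.042 + 0.381) ≈ 2.327267, MB₁ = 92.22, so M₁ = 2.327267 × 92.22 ≈ 214.6206 billion.
After: m₂ = (1 + 0.381) / (0.1704 + 0.105 + 0.381) ≈ 2.103900, MB₂ = 92.22 + 6.04 = 98.26, so M₂ = 2.103900 × 98.26 ≈ 206.7292 billion.
ΔM = M₂ − M₁ = 206.7292 − 214.6206 = -7.8914 billion.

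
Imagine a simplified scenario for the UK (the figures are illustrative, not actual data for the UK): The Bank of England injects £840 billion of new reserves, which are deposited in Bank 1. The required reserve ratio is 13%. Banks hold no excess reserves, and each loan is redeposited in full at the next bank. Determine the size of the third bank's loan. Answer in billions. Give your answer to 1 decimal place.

£553.1 billion

Each bank lends a fraction (1 − rr) = 0.8700 of the deposit it receives, so Bank 3 receives 840·0.8700^2 and lends 840·0.8700^3 ≈ 553.1425 billion.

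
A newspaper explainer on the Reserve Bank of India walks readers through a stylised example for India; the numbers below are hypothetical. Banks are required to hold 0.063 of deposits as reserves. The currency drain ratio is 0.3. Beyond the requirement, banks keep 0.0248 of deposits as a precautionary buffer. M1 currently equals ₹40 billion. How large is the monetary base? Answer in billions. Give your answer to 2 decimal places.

₹11.93 billion

The money multiplier is m = (1 + c) / (rr + e + c) = (1 + 0.3) / (0.063 + 0.0248 + 0.3) ≈ 3.35224.
MB = M / m = 40 / 3.35224 ≈ 11.9323 billion.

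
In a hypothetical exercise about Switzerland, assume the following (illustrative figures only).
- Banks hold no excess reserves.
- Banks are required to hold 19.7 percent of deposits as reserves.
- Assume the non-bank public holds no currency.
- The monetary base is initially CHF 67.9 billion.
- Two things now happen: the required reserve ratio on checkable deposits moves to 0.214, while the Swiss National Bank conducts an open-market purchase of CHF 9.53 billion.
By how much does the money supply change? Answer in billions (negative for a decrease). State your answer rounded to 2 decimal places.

Before: m₁ = 1 / (0.197) ≈ 5.07614, MB₁ = 67.9, so M₁ = 5.07614 × 67.9 ≈ 344.6699 billion.
After: m₂ = 1 / (0.214) ≈ 4.67290, MB₂ = 67.9 + 9.53 = 77.43, so M₂ = 4.67290 × 77.43 ≈ 361.8226 billion.
ΔM = M₂ − M₁ = 361.8226 − 344.6699 = 17.1527 billion.

CHF 17.15 billion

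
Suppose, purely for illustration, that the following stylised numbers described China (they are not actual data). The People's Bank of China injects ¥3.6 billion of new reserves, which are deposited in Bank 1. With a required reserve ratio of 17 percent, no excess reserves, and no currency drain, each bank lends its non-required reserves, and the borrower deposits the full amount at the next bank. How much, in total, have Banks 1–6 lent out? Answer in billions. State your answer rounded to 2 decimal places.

Bank i lends (1 − rr)^i of the original deposit: Bank 1 lends 3.6·0.8300 = 2.9880, Bank 2 lends 3.6·0.8300² ≈ 2.4800, and so on.
Summing a geometric series: total = 3.6·[0.8300·(1 − 0.8300^6) / (1 − 0.8300)] ≈ 11.8300 billion.

¥11.83 billion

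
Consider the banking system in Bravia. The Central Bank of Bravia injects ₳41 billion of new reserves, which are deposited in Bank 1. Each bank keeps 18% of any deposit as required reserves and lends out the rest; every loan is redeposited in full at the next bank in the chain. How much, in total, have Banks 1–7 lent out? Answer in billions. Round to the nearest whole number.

Bank i lends (1 − rr)^i of the original deposit: Bank 1 lends 41·0.8200 = 33.6200, Bank 2 lends 41·0.8200² = 27.5684, and so on.
Summing a geometric series: total = 41·[0.8200·(1 − 0.8200^7) / (1 − 0.8200)] ≈ 140.2168 billion.

₳140 billion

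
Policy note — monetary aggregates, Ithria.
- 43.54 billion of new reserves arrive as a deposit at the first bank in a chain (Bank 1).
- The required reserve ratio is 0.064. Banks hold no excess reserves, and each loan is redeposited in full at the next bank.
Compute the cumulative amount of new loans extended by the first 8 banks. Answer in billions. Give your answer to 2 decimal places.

Bank i lends (1 − rr)^i of the original deposit: Bank 1 lends 43.54·0.9360 ≈ 40.7534, Bank 2 lends 43.54·0.9360² ≈ 38.1452, and so on.
Summing a geometric series: total = 43.54·[0.9360·(1 − 0.9360^8) / (1 − 0.9360)] ≈ 261.6345 billion.

261.63 billion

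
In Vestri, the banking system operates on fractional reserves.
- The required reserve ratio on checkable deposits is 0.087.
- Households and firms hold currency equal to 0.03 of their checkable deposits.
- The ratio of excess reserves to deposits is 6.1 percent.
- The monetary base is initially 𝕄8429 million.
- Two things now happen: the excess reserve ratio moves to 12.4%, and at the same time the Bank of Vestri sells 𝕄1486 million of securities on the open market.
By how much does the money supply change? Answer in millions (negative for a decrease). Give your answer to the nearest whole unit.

-19101 million

Before: m₁ = (1 + 0.03) / (0.087 + 0.061 + 0.03) ≈ 5.78652, MB₁ = 8429, so M₁ = 5.78652 × 8429 ≈ 48774.5771 million.
After: m₂ = (1 + 0.03) / (0.087 + 0.124 + 0.03) ≈ 4.27386, MB₂ = 8429 − 1486 = 6943, so M₂ = 4.27386 × 6943 ≈ 29673.41 million.
ΔM = M₂ − M₁ = 29673.41 − 48774.5771 = -19101.1671 million.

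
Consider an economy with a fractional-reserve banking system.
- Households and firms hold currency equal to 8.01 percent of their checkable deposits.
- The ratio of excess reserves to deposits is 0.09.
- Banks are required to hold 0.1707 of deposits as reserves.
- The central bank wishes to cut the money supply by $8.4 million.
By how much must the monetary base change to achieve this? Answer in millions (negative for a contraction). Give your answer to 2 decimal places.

-2.65 million

The money multiplier is m = (1 + c) / (rr + e + c) = (1 + 0.0801) / (0.1707 + 0.09 + 0.0801) ≈ 3.1693.
ΔMB = ΔM / m = (−8.4) / 3.1693 ≈ -2.6504 million.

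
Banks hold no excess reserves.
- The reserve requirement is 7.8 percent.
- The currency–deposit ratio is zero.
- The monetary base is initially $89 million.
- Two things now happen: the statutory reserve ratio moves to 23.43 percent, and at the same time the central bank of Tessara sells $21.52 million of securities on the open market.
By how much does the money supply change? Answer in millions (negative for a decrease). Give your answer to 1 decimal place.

-853.0 million

Before: m₁ = 1 / (0.078) ≈ 12.8205, MB₁ = 89, so M₁ = 12.8205 × 89 = 1141.0245 million.
After: m₂ = 1 / (0.2343) ≈ 4.2680, MB₂ = 89 − 21.52 = 67.48, so M₂ = 4.2680 × 67.48 ≈ 288.0046 million.
ΔM = M₂ − M₁ = 288.0046 − 1141.0245 = -853.0199 million.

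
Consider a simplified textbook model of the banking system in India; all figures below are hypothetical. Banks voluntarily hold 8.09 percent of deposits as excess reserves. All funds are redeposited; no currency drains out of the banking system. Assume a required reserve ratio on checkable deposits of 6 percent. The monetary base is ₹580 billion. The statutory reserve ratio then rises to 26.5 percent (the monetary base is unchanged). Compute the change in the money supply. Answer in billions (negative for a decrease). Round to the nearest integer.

Initially m₁ = 1 / (0.06 + 0.0809) ≈ 7.0972, so M₁ = 7.0972 × 580 = 4116.376 billion.
After the change m₂ = 1 / (0.265 + 0.0809) ≈ 2.8910, so M₂ = 2.8910 × 580 = 1676.78 billion.
ΔM = M₂ − M₁ = 1676.78 − 4116.376 = -2439.596 billion.

-2440 billion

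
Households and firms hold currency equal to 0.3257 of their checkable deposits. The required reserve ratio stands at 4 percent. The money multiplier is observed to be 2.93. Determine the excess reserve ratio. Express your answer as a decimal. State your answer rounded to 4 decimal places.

Using m = 2.93. Since m = (1 + c)/(c + rr + e), the denominator satisfies c + rr + e = (1 + c)/m = (1 + 0.3257) / 2.93 ≈ 0.452457.
With c = 0.3257 and rr = 0.04, the excess reserve ratio is 0.452457 − 0.3257 − 0.04 = 0.086757.

0.0868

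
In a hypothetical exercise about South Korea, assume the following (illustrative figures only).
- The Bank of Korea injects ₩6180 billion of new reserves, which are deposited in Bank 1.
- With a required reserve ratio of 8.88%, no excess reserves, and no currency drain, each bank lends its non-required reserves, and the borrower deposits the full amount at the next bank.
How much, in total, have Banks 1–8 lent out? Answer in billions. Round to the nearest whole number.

₩33278 billion

Bank i lends (1 − rr)^i of the original deposit: Bank 1 lends 6180·0.9112 = 5631.2160, Bank 2 lends 6180·0.9112² ≈ 5131.1640, and so on.
Summing a geometric series: total = 6180·[0.9112·(1 − 0.9112^8) / (1 − 0.9112)] ≈ 33277.6716 billion.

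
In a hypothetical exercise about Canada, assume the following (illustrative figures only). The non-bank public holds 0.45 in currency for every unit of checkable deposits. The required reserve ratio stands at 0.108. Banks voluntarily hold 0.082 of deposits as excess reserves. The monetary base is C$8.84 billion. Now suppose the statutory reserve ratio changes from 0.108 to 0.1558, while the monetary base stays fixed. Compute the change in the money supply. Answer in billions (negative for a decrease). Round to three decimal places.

-1.392 billion

Initially m₁ = (1 + 0.45) / (0.108 + 0.082 + 0.45) ≈ 2.26562, so M₁ = 2.26562 × 8.84 ≈ 20.0281 billion.
After the change m₂ = (1 + 0.45) / (0.1558 + 0.082 + 0.45) ≈ 2.10817, so M₂ = 2.10817 × 8.84 ≈ 18.6362 billion.
ΔM = M₂ − M₁ = 18.6362 − 20.0281 = -1.3919 billion.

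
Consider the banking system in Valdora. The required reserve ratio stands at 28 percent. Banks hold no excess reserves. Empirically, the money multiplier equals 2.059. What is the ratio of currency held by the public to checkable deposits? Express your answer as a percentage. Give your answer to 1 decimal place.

40.0%

Using m = 2.059. From m = (1 + c)/(c + rr + e), rearranging gives 1 + c = m·(c + rr + e), so c·(1 − m) = m·(rr + e) − 1.
Hence c = [m·(rr + e) − 1]/(1 − m) = [2.059 × (0.28 + 0) − 1] / (1 − 2.059) ≈ 0.399887.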